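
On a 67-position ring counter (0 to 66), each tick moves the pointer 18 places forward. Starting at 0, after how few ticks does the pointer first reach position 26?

61

18⁻¹ ≡ 41 (mod 67) because 18·41 = 738 = 11·67 + 1.
Multiplying both sides by 41: x ≡ 41·26 = 1066 ≡ 61 (mod 67).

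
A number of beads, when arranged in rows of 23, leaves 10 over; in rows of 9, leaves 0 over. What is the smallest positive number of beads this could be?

171

x ≡ 0 (mod 9) gives x ∈ {0, 9, 18, 27, 36, 45, 54, 63, …}.
The first of these with x mod 23 = 10 is 171.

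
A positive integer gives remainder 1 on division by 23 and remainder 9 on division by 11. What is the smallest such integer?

185

x ≡ 9 (mod 11) gives x ∈ {9, 20, 31, 42, 53, 64, 75, 86, …}.
The first of these with x mod 23 = 1 is 185.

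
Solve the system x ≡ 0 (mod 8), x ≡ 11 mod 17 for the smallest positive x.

x ≡ 0 (mod 8) gives x ∈ {0, 8, 16, 24, 32, 40, 48, 56, …}.
The first of these with x mod 17 = 11 is 96.

96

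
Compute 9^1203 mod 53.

37

Square-and-reduce mod 53: 9^1≡9, 9^2≡28, 9^4≡42, 9^8≡15, 9^16≡13, 9^32≡10, 9^64≡47, 9^128≡36, 9^256≡24, 9^512≡46, 9^1024≡49.
1203 = 1 + 2 + 16 + 32 + 128 + 1024, so 9^1203 ≡ 9·28·13·10·36·49 ≡ 37 (mod 53).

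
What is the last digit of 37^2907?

The units digit of 37^n cycles with period 4: 7, 9, 3, 1, …
2907 mod 4 = 3, so the last digit matches 7^3 = 3.

3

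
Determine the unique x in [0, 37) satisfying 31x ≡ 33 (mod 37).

13

31⁻¹ ≡ 6 (mod 37) because 31·6 = 186 = 5·37 + 1.
Multiplying both sides by 6: x ≡ 6·33 = 198 ≡ 13 (mod 37).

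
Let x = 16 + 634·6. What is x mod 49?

634·6 = 3804.
3804 − 77·49 = 31, so 3804 ≡ 31 (mod 49).
(16 + 31) mod 49 = 47.

47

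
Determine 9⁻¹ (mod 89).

10

9·10 = 90 = 1·89 + 1, so 9⁻¹ ≡ 10 (mod 89).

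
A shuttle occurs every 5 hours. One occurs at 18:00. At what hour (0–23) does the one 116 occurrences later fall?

22

116·5 = 580.
Dividing 580 by 24 gives quotient 24 and remainder 4.
(18 + 4) mod 24 = 22.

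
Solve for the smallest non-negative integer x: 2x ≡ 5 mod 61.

33

2⁻¹ ≡ 31 (mod 61) because 2·31 = 62 = 1·61 + 1.
Multiplying both sides by 31: x ≡ 31·5 = 155 ≡ 33 (mod 61).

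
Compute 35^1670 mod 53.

4

By repeated squaring mod 53: 35^1≡35, 35^2≡6, 35^4≡36, 35^8≡24, 35^16≡46, 35^32≡49, 35^64≡16, 35^128≡44, 35^256≡28, 35^512≡42, 35^1024≡15.
1670 = 2 + 4 + 128 + 512 + 1024, so 35^1670 ≡ 6·36·44·42·15 ≡ 4 (mod 53).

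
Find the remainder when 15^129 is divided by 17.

By repeated squaring mod 17: 15^1≡15, 15^2≡4, 15^4≡16, 15^8≡1, 15^16≡1, 15^32≡1, 15^64≡1, 15^128≡1.
129 = 1 + 128, so 15^129 ≡ 15·1 ≡ 15 (mod 17).

15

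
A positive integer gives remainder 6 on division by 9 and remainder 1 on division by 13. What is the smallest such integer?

105

x ≡ 6 (mod 9) gives x ∈ {6, 15, 24, 33, 42, 51, 60, 69, …}.
The first of these with x mod 13 = 1 is 105.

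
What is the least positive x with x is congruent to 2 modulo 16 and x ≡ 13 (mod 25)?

Since 25·9 ≡ 1 (mod 16), take x = 13 + 25·((2−13)·9 mod 16) = 13 + 25·13 = 338.
Check: 338 mod 16 = 2, 338 mod 25 = 13.

338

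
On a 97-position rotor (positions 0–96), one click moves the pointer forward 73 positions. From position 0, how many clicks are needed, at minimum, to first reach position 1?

73·4 = 292 = 3·97 + 1, so 73⁻¹ ≡ 4 (mod 97).

4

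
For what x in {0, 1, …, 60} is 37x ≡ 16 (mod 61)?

The inverse of 37 mod 61 is 33 (since 37·33 = 1221 ≡ 1).
So x ≡ 33·16 = 528 ≡ 40 (mod 61).

40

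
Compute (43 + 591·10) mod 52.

25

591·10 = 5910.
5910 − 113·52 = 34, so 5910 ≡ 34 (mod 52).
(43 + 34) mod 52 = 25.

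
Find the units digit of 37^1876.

1

The units digit of 37^n cycles with period 4: 7, 9, 3, 1, …
1876 leaves remainder 0 on division by 4, so 37^1876 ends in 1.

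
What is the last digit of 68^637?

Last digits of 8^n: 8, 4, 2, 6 (period 4).
637 leaves remainder 1 on division by 4, so 68^637 ends in 8.

8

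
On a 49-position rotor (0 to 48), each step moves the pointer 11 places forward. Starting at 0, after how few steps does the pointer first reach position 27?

11⁻¹ ≡ 9 (mod 49) because 11·9 = 99 = 2·49 + 1.
Multiplying both sides by 9: x ≡ 9·27 = 243 ≡ 47 (mod 49).

47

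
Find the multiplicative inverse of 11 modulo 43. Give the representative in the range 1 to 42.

4

11·4 = 44 = 1·43 + 1, so 11⁻¹ ≡ 4 (mod 43).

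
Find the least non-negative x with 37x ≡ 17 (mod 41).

37⁻¹ ≡ 10 (mod 41) because 37·10 = 370 = 9·41 + 1.
So x ≡ 10·17 = 170 ≡ 6 (mod 41).
Check: 37·6 = 222 = 5·41 + 17.

6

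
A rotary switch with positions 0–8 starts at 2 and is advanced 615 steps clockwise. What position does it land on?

Dividing 615 by 9 gives quotient 68 and remainder 3.
(2 + 3) mod 9 = 5.

5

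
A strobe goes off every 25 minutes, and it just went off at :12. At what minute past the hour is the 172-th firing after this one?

52

172·25 = 4300.
4300 − 71·60 = 40, so 4300 ≡ 40 (mod 60).
(12 + 40) mod 60 = 52.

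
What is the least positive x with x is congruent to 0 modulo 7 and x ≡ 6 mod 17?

91

x ≡ 0 (mod 7) gives x ∈ {0, 7, 14, 21, 28, 35, 42, 49, …}.
The first of these with x mod 17 = 6 is 91.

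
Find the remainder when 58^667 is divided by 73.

40

Square-and-reduce mod 73: 58^1≡58, 58^2≡6, 58^4≡36, 58^8≡55, 58^16≡32, 58^32≡2, 58^64≡4, 58^128≡16, 58^256≡37, 58^512≡55.
667 = 1 + 2 + 8 + 16 + 128 + 512, so 58^667 ≡ 58·6·55·32·16·55 ≡ 40 (mod 73).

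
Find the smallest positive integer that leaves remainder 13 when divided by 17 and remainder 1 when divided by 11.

166

x ≡ 1 (mod 11) gives x ∈ {1, 12, 23, 34, 45, 56, 67, 78, …}.
The first of these with x mod 17 = 13 is 166.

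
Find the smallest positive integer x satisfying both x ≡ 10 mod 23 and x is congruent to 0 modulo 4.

x ≡ 0 (mod 4) gives x ∈ {0, 4, 8, 12, 16, 20, 24, 28, …}.
The first of these with x mod 23 = 10 is 56.

56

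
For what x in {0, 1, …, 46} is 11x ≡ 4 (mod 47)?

The inverse of 11 mod 47 is 30 (since 11·30 = 330 ≡ 1).
Multiplying both sides by 30: x ≡ 30·4 = 120 ≡ 26 (mod 47).
Check: 11·26 = 286 = 6·47 + 4.

26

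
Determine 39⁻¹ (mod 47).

41

39·41 = 1599 = 34·47 + 1, so 39⁻¹ ≡ 41 (mod 47).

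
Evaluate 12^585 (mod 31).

30

By repeated squaring mod 31: 12^1≡12, 12^2≡20, 12^4≡28, 12^8≡9, 12^16≡19, 12^32≡20, 12^64≡28, 12^128≡9, 12^256≡19, 12^512≡20.
585 = 1 + 8 + 64 + 512, so 12^585 ≡ 12·9·28·20 ≡ 30 (mod 31).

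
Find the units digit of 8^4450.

Powers of 8 mod 10 repeat with period 4: 8, 4, 2, 6.
4450 mod 4 = 2, so the last digit matches 8^2 = 4.

4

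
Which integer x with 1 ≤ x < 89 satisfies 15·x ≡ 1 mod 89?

89 = 5·15 + 14
15 = 1·14 + 1
14 = 14·1 + 0
Back-substituting gives 15·6 ≡ 1 (mod 89).

6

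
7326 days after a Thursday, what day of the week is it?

Monday

7326 mod 7 = 4 (since 1046·7 = 7322).
Thursday + 4 days → Monday.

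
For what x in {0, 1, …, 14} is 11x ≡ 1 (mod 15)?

11

11⁻¹ ≡ 11 (mod 15) because 11·11 = 121 = 8·15 + 1.
Multiplying both sides by 11: x ≡ 11·1 = 11 ≡ 11 (mod 15).
Check: 11·11 = 121 = 8·15 + 1.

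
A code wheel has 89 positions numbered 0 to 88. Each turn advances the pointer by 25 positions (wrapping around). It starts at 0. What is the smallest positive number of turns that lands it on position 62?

25⁻¹ ≡ 57 (mod 89) because 25·57 = 1425 = 16·89 + 1.
Multiplying both sides by 57: x ≡ 57·62 = 3534 ≡ 63 (mod 89).

63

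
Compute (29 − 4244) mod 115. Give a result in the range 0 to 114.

Dividing 4244 by 115 gives quotient 36 and remainder 104.
(29 − 104) mod 115 = 40.

40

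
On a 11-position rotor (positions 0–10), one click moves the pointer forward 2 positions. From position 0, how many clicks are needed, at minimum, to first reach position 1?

2·6 = 12 = 1·11 + 1, so 2⁻¹ ≡ 6 (mod 11).

6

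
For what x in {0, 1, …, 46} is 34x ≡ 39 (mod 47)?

The inverse of 34 mod 47 is 18 (since 34·18 = 612 ≡ 1).
Multiplying both sides by 18: x ≡ 18·39 = 702 ≡ 44 (mod 47).
Check: 34·44 = 1496 = 31·47 + 39.

44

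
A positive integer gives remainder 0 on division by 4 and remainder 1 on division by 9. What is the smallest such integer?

x ≡ 0 (mod 4) gives x ∈ {0, 4, 8, 12, 16, 20, 24, 28}.
The first of these with x mod 9 = 1 is 28.

28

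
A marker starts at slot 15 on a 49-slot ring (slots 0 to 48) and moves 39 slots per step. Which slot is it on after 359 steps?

359·39 = 14001.
14001 = 285·49 + 36, so 14001 mod 49 = 36.
(15 + 36) mod 49 = 2.

2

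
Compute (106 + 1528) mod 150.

1528 − 10·150 = 28, so 1528 ≡ 28 (mod 150).
(106 + 28) mod 150 = 134.

134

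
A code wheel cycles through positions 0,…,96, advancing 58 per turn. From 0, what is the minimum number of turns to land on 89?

40

The inverse of 58 mod 97 is 92 (since 58·92 = 5336 ≡ 1).
So x ≡ 92·89 = 8188 ≡ 40 (mod 97).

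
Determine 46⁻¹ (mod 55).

46·6 = 276 = 5·55 + 1, so 46⁻¹ ≡ 6 (mod 55).

6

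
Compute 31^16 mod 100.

Square-and-reduce mod 100: 31^1≡31, 31^2≡61, 31^4≡21, 31^8≡41, 31^16≡81.
Since 16 = 16 in binary, 31^16 ≡ 81 ≡ 81 (mod 100).

81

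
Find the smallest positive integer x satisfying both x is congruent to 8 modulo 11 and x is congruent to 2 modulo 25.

Since 25·4 ≡ 1 (mod 11), take x = 2 + 25·((8−2)·4 mod 11) = 2 + 25·2 = 52.
Check: 52 mod 11 = 8, 52 mod 25 = 2.

52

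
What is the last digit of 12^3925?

2

The units digit of 12^n cycles with period 4: 2, 4, 8, 6, …
3925 mod 4 = 1, so the last digit matches 2^1 = 2.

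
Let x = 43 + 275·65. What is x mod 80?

78

275·65 = 17875.
17875 = 223·80 + 35, so 17875 mod 80 = 35.
(43 + 35) mod 80 = 78.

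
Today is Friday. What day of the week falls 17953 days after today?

Wednesday

17953 − 2564·7 = 5, so 17953 ≡ 5 (mod 7).
Friday + 5 days → Wednesday.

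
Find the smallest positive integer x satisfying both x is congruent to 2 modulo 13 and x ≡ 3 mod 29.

x ≡ 2 (mod 13) gives x ∈ {2, 15, 28, 41, 54, 67, 80, 93, …}.
The first of these with x mod 29 = 3 is 119.

119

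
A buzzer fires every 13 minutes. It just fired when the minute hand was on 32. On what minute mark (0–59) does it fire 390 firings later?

390·13 = 5070.
5070 = 84·60 + 30, so 5070 mod 60 = 30.
(32 + 30) mod 60 = 2.

2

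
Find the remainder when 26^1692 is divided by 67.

Square-and-reduce mod 67: 26^1≡26, 26^2≡6, 26^4≡36, 26^8≡23, 26^16≡60, 26^32≡49, 26^64≡56, 26^128≡54, 26^256≡35, 26^512≡19, 26^1024≡26.
1692 = 4 + 8 + 16 + 128 + 512 + 1024, so 26^1692 ≡ 36·23·60·54·19·26 ≡ 62 (mod 67).

62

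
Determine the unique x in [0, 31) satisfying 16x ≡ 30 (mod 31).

29

16⁻¹ ≡ 2 (mod 31) because 16·2 = 32 = 1·31 + 1.
Multiplying both sides by 2: x ≡ 2·30 = 60 ≡ 29 (mod 31).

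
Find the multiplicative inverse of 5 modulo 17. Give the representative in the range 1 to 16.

5·7 = 35 = 2·17 + 1, so 5⁻¹ ≡ 7 (mod 17).

7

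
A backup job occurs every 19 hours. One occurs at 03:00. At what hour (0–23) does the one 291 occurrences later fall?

291·19 = 5529.
5529 = 230·24 + 9, so 5529 mod 24 = 9.
(3 + 9) mod 24 = 12.

12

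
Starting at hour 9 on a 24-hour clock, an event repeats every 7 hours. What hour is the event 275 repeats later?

14

275·7 = 1925.
1925 − 80·24 = 5, so 1925 ≡ 5 (mod 24).
(9 + 5) mod 24 = 14.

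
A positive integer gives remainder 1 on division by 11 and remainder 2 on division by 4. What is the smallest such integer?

34

x ≡ 2 (mod 4) gives x ∈ {2, 6, 10, 14, 18, 22, 26, 30, …}.
The first of these with x mod 11 = 1 is 34.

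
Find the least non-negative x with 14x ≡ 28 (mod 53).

2

14⁻¹ ≡ 19 (mod 53) because 14·19 = 266 = 5·53 + 1.
So x ≡ 19·28 = 532 ≡ 2 (mod 53).
Check: 14·2 = 28 = 0·53 + 28.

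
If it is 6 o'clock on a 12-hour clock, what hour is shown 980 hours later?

2

980 = 81·12 + 8, so 980 mod 12 = 8.
6 + 8 → 2 on a 12-hour dial.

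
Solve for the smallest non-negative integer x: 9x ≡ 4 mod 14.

2

The inverse of 9 mod 14 is 11 (since 9·11 = 99 ≡ 1).
So x ≡ 11·4 = 44 ≡ 2 (mod 14).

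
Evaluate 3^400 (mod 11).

1

Successive squares of 3 mod 11: 3^1≡3, 3^2≡9, 3^4≡4, 3^8≡5, 3^16≡3, 3^32≡9, 3^64≡4, 3^128≡5, 3^256≡3.
400 = 16 + 128 + 256, so 3^400 ≡ 3·5·3 ≡ 1 (mod 11).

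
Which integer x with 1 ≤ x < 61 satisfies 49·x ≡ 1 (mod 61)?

61 = 1·49 + 12
49 = 4·12 + 1
12 = 12·1 + 0
Back-substituting gives 49·5 ≡ 1 (mod 61).

5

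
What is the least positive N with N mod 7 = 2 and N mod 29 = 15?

44

x ≡ 2 (mod 7) gives x ∈ {2, 9, 16, 23, 30, 37, 44}.
The first of these with x mod 29 = 15 is 44.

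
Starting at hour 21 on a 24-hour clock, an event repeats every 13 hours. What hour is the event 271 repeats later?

16

271·13 = 3523.
3523 = 146·24 + 19, so 3523 mod 24 = 19.
(21 + 19) mod 24 = 16.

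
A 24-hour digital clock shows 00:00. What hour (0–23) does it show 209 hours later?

Dividing 209 by 24 gives quotient 8 and remainder 17.
(0 + 17) mod 24 = 17.

17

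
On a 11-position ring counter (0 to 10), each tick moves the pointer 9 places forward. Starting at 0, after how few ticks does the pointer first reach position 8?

The inverse of 9 mod 11 is 5 (since 9·5 = 45 ≡ 1).
Multiplying both sides by 5: x ≡ 5·8 = 40 ≡ 7 (mod 11).
Check: 9·7 = 63 = 5·11 + 8.

7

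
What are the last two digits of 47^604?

81

Successive squares of 47 mod 100: 47^1≡47, 47^2≡9, 47^4≡81, 47^8≡61, 47^16≡21, 47^32≡41, 47^64≡81, 47^128≡61, 47^256≡21, 47^512≡41.
Since 604 = 4 + 8 + 16 + 64 + 512 in binary, 47^604 ≡ 81·61·21·81·41 ≡ 81 (mod 100).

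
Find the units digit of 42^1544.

The units digit of 42^n cycles with period 4: 2, 4, 8, 6, …
1544 mod 4 = 0, so the last digit matches 2^4 = 6.

6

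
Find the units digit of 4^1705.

Powers of 4 mod 10 repeat with period 2: 4, 6.
1705 mod 2 = 1, so the last digit matches 4^1 = 4.

4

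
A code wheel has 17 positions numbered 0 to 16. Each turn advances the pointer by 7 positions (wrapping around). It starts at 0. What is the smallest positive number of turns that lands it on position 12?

7⁻¹ ≡ 5 (mod 17) because 7·5 = 35 = 2·17 + 1.
Multiplying both sides by 5: x ≡ 5·12 = 60 ≡ 9 (mod 17).
Check: 7·9 = 63 = 3·17 + 12.

9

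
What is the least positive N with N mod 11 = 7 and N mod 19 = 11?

Since 19·7 ≡ 1 (mod 11), take x = 11 + 19·((7−11)·7 mod 11) = 11 + 19·5 = 106.
Check: 106 mod 11 = 7, 106 mod 19 = 11.

106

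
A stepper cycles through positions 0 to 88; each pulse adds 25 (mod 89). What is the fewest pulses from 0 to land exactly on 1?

57

25·57 = 1425 = 16·89 + 1, so 25⁻¹ ≡ 57 (mod 89).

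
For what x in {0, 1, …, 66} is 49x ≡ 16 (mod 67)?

49⁻¹ ≡ 26 (mod 67) because 49·26 = 1274 = 19·67 + 1.
So x ≡ 26·16 = 416 ≡ 14 (mod 67).

14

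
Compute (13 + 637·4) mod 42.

41

637·4 = 2548.
Dividing 2548 by 42 gives quotient 60 and remainder 28.
(13 + 28) mod 42 = 41.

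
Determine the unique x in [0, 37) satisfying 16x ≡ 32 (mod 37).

16⁻¹ ≡ 7 (mod 37) because 16·7 = 112 = 3·37 + 1.
Multiplying both sides by 7: x ≡ 7·32 = 224 ≡ 2 (mod 37).
Check: 16·2 = 32 = 0·37 + 32.

2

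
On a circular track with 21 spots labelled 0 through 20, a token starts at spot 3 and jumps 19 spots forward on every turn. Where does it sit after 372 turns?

372·19 = 7068.
Dividing 7068 by 21 gives quotient 336 and remainder 12.
(3 + 12) mod 21 = 15.

15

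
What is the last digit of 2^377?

2

The units digit of 2^n cycles with period 4: 2, 4, 8, 6, …
377 leaves remainder 1 on division by 4, so 2^377 ends in 2.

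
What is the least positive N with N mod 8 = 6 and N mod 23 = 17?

86

x ≡ 6 (mod 8) gives x ∈ {6, 14, 22, 30, 38, 46, 54, 62, …}.
The first of these with x mod 23 = 17 is 86.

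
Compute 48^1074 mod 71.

45

Successive squares of 48 mod 71: 48^1≡48, 48^2≡32, 48^4≡30, 48^8≡48, 48^16≡32, 48^32≡30, 48^64≡48, 48^128≡32, 48^256≡30, 48^512≡48, 48^1024≡32.
1074 = 2 + 16 + 32 + 1024, so 48^1074 ≡ 32·32·30·32 ≡ 45 (mod 71).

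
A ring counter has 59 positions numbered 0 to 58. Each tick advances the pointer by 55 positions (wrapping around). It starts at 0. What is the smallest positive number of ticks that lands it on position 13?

55⁻¹ ≡ 44 (mod 59) because 55·44 = 2420 = 41·59 + 1.
Multiplying both sides by 44: x ≡ 44·13 = 572 ≡ 41 (mod 59).

41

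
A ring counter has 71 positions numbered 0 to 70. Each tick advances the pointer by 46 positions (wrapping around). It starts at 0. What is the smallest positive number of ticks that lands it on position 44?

38

46⁻¹ ≡ 17 (mod 71) because 46·17 = 782 = 11·71 + 1.
Multiplying both sides by 17: x ≡ 17·44 = 748 ≡ 38 (mod 71).
Check: 46·38 = 1748 = 24·71 + 44.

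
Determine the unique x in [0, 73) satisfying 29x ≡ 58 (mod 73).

The inverse of 29 mod 73 is 68 (since 29·68 = 1972 ≡ 1).
So x ≡ 68·58 = 3944 ≡ 2 (mod 73).
Check: 29·2 = 58 = 0·73 + 58.

2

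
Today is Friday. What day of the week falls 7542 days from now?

7542 = 1077·7 + 3, so 7542 mod 7 = 3.
Friday + 3 days → Monday.

Monday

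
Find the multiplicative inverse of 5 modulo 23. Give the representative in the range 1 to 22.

5·14 = 70 = 3·23 + 1, so 5⁻¹ ≡ 14 (mod 23).

14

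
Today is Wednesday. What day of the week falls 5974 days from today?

5974 mod 7 = 3 (since 853·7 = 5971).
Wednesday + 3 days → Saturday.

Saturday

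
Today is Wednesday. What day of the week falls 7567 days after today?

Wednesday

7567 mod 7 = 0 (since 1081·7 = 7567).
Wednesday + 0 days → Wednesday.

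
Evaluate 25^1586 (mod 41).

Square-and-reduce mod 41: 25^1≡25, 25^2≡10, 25^4≡18, 25^8≡37, 25^16≡16, 25^32≡10, 25^64≡18, 25^128≡37, 25^256≡16, 25^512≡10, 25^1024≡18.
Since 1586 = 2 + 16 + 32 + 512 + 1024 in binary, 25^1586 ≡ 10·16·10·10·18 ≡ 16 (mod 41).

16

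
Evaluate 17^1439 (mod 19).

Successive squares of 17 mod 19: 17^1≡17, 17^2≡4, 17^4≡16, 17^8≡9, 17^16≡5, 17^32≡6, 17^64≡17, 17^128≡4, 17^256≡16, 17^512≡9, 17^1024≡5.
Since 1439 = 1 + 2 + 4 + 8 + 16 + 128 + 256 + 1024 in binary, 17^1439 ≡ 17·4·16·9·5·4·16·5 ≡ 9 (mod 19).

9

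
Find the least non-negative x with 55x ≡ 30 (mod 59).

55⁻¹ ≡ 44 (mod 59) because 55·44 = 2420 = 41·59 + 1.
Multiplying both sides by 44: x ≡ 44·30 = 1320 ≡ 22 (mod 59).

22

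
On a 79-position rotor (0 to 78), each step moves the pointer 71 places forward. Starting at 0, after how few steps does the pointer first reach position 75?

The inverse of 71 mod 79 is 69 (since 71·69 = 4899 ≡ 1).
So x ≡ 69·75 = 5175 ≡ 40 (mod 79).

40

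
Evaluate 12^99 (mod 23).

1

Successive squares of 12 mod 23: 12^1≡12, 12^2≡6, 12^4≡13, 12^8≡8, 12^16≡18, 12^32≡2, 12^64≡4.
99 = 1 + 2 + 32 + 64, so 12^99 ≡ 12·6·2·4 ≡ 1 (mod 23).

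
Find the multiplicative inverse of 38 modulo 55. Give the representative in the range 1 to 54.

55 = 1·38 + 17
38 = 2·17 + 4
17 = 4·4 + 1
4 = 4·1 + 0
Back-substituting gives 38·42 ≡ 1 (mod 55).

42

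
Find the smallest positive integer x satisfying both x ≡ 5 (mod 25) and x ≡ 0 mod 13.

x ≡ 0 (mod 13) gives x ∈ {0, 13, 26, 39, 52, 65, 78, 91, …}.
The first of these with x mod 25 = 5 is 130.

130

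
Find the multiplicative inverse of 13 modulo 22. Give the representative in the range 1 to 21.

13·17 = 221 = 10·22 + 1, so 13⁻¹ ≡ 17 (mod 22).

17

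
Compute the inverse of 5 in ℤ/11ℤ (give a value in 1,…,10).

5·9 = 45 = 4·11 + 1, so 5⁻¹ ≡ 9 (mod 11).

9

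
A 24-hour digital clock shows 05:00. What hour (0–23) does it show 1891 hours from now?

0

Dividing 1891 by 24 gives quotient 78 and remainder 19.
(5 + 19) mod 24 = 0.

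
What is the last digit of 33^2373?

Powers of 3 mod 10 repeat with period 4: 3, 9, 7, 1.
2373 mod 4 = 1, so the last digit matches 3^1 = 3.

3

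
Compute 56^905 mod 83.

71

Successive squares of 56 mod 83: 56^1≡56, 56^2≡65, 56^4≡75, 56^8≡64, 56^16≡29, 56^32≡11, 56^64≡38, 56^128≡33, 56^256≡10, 56^512≡17.
905 = 1 + 8 + 128 + 256 + 512, so 56^905 ≡ 56·64·33·10·17 ≡ 71 (mod 83).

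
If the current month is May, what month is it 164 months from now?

January

164 mod 12 = 8 (since 13·12 = 156).
May + 8 months → January.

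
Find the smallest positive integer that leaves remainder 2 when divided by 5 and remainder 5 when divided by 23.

Since 23·2 ≡ 1 (mod 5), take x = 5 + 23·((2−5)·2 mod 5) = 5 + 23·4 = 97.
Check: 97 mod 5 = 2, 97 mod 23 = 5.

97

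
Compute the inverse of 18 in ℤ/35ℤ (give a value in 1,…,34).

2

18·2 = 36 = 1·35 + 1, so 18⁻¹ ≡ 2 (mod 35).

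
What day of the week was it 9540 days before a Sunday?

9540 − 1362·7 = 6, so 9540 ≡ 6 (mod 7).
Sunday − 6 days → Monday.

Monday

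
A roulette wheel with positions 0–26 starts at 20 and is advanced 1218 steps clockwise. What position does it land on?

Dividing 1218 by 27 gives quotient 45 and remainder 3.
(20 + 3) mod 27 = 23.

23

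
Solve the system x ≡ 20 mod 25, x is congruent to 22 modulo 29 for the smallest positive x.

x ≡ 20 (mod 25) gives x ∈ {20, 45, 70, 95, 120, 145, 170, 195, …}.
The first of these with x mod 29 = 22 is 370.

370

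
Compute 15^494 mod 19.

Square-and-reduce mod 19: 15^1≡15, 15^2≡16, 15^4≡9, 15^8≡5, 15^16≡6, 15^32≡17, 15^64≡4, 15^128≡16, 15^256≡9.
494 = 2 + 4 + 8 + 32 + 64 + 128 + 256, so 15^494 ≡ 16·9·5·17·4·16·9 ≡ 5 (mod 19).

5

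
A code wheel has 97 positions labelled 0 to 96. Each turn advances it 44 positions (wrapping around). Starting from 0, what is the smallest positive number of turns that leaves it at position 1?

86

44·86 = 3784 = 39·97 + 1, so 44⁻¹ ≡ 86 (mod 97).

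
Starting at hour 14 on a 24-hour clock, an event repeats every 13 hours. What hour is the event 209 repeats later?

19

209·13 = 2717.
2717 − 113·24 = 5, so 2717 ≡ 5 (mod 24).
(14 + 5) mod 24 = 19.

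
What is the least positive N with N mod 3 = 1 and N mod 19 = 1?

Since 19·1 ≡ 1 (mod 3), take x = 1 + 19·((1−1)·1 mod 3) = 1 + 19·0 = 1.
Check: 1 mod 3 = 1, 1 mod 19 = 1.

1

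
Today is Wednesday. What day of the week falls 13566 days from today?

13566 − 1938·7 = 0, so 13566 ≡ 0 (mod 7).
Wednesday + 0 days → Wednesday.

Wednesday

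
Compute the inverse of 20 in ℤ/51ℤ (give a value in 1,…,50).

20·23 = 460 = 9·51 + 1, so 20⁻¹ ≡ 23 (mod 51).

23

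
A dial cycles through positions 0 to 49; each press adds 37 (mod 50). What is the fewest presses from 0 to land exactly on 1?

23

37·23 = 851 = 17·50 + 1, so 37⁻¹ ≡ 23 (mod 50).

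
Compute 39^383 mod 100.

19

Square-and-reduce mod 100: 39^1≡39, 39^2≡21, 39^4≡41, 39^8≡81, 39^16≡61, 39^32≡21, 39^64≡41, 39^128≡81, 39^256≡61.
Since 383 = 1 + 2 + 4 + 8 + 16 + 32 + 64 + 256 in binary, 39^383 ≡ 39·21·41·81·61·21·41·61 ≡ 19 (mod 100).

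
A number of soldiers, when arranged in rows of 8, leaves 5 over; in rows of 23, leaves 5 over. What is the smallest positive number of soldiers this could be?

5

Since 23·7 ≡ 1 (mod 8), take x = 5 + 23·((5−5)·7 mod 8) = 5 + 23·0 = 5.
Check: 5 mod 8 = 5, 5 mod 23 = 5.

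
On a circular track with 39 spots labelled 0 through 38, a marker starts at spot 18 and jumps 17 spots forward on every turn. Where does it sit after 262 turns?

262·17 = 4454.
4454 − 114·39 = 8, so 4454 ≡ 8 (mod 39).
(18 + 8) mod 39 = 26.

26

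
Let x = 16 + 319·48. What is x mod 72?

319·48 = 15312.
Dividing 15312 by 72 gives quotient 212 and remainder 48.
(16 + 48) mod 72 = 64.

64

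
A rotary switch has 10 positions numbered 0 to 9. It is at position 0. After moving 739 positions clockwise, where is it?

9

739 − 73·10 = 9, so 739 ≡ 9 (mod 10).
(0 + 9) mod 10 = 9.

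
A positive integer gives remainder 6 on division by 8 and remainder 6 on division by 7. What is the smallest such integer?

x ≡ 6 (mod 7) gives x ∈ {6}.
The first of these with x mod 8 = 6 is 6.

6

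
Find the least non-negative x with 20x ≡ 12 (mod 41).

17

The inverse of 20 mod 41 is 39 (since 20·39 = 780 ≡ 1).
Multiplying both sides by 39: x ≡ 39·12 = 468 ≡ 17 (mod 41).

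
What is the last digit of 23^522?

9

Last digits of 3^n: 3, 9, 7, 1 (period 4).
522 leaves remainder 2 on division by 4, so 23^522 ends in 9.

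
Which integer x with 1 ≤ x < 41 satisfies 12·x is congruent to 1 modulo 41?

12·24 = 288 = 7·41 + 1, so 12⁻¹ ≡ 24 (mod 41).

24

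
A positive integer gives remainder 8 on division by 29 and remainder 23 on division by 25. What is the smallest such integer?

x ≡ 23 (mod 25) gives x ∈ {23, 48, 73, 98, 123, 148, 173, 198, …}.
The first of these with x mod 29 = 8 is 298.

298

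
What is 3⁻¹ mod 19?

13

3·13 = 39 = 2·19 + 1, so 3⁻¹ ≡ 13 (mod 19).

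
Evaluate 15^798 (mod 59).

29

Successive squares of 15 mod 59: 15^1≡15, 15^2≡48, 15^4≡3, 15^8≡9, 15^16≡22, 15^32≡12, 15^64≡26, 15^128≡27, 15^256≡21, 15^512≡28.
Since 798 = 2 + 4 + 8 + 16 + 256 + 512 in binary, 15^798 ≡ 48·3·9·22·21·28 ≡ 29 (mod 59).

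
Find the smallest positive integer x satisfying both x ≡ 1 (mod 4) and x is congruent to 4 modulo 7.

Since 7·3 ≡ 1 (mod 4), take x = 4 + 7·((1−4)·3 mod 4) = 4 + 7·3 = 25.
Check: 25 mod 4 = 1, 25 mod 7 = 4.

25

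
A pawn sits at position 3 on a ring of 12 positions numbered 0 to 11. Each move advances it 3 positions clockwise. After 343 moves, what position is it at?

0

343·3 = 1029.
Dividing 1029 by 12 gives quotient 85 and remainder 9.
(3 + 9) mod 12 = 0.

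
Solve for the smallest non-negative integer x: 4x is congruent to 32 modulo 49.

8

The inverse of 4 mod 49 is 37 (since 4·37 = 148 ≡ 1).
Multiplying both sides by 37: x ≡ 37·32 = 1184 ≡ 8 (mod 49).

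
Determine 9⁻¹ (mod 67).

67 = 7·9 + 4
9 = 2·4 + 1
4 = 4·1 + 0
Back-substituting gives 9·15 ≡ 1 (mod 67).

15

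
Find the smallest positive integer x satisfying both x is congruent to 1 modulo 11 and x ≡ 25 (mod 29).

199

x ≡ 1 (mod 11) gives x ∈ {1, 12, 23, 34, 45, 56, 67, 78, …}.
The first of these with x mod 29 = 25 is 199.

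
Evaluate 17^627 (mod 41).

28

Square-and-reduce mod 41: 17^1≡17, 17^2≡2, 17^4≡4, 17^8≡16, 17^16≡10, 17^32≡18, 17^64≡37, 17^128≡16, 17^256≡10, 17^512≡18.
627 = 1 + 2 + 16 + 32 + 64 + 512, so 17^627 ≡ 17·2·10·18·37·18 ≡ 28 (mod 41).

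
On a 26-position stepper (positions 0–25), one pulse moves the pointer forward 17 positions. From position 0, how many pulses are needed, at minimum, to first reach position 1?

23

17·23 = 391 = 15·26 + 1, so 17⁻¹ ≡ 23 (mod 26).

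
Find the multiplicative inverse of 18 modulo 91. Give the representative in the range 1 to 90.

86

91 = 5·18 + 1
18 = 18·1 + 0
Back-substituting gives 18·86 ≡ 1 (mod 91).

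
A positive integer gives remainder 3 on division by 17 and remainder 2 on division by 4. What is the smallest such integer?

54

x ≡ 2 (mod 4) gives x ∈ {2, 6, 10, 14, 18, 22, 26, 30, …}.
The first of these with x mod 17 = 3 is 54.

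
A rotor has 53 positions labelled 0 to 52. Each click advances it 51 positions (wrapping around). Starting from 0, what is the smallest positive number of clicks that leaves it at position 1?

26

53 = 1·51 + 2
51 = 25·2 + 1
2 = 2·1 + 0
Back-substituting gives 51·26 ≡ 1 (mod 53).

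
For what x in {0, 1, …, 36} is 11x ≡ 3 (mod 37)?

11⁻¹ ≡ 27 (mod 37) because 11·27 = 297 = 8·37 + 1.
So x ≡ 27·3 = 81 ≡ 7 (mod 37).

7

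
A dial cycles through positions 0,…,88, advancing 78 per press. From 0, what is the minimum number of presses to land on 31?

70

78⁻¹ ≡ 8 (mod 89) because 78·8 = 624 = 7·89 + 1.
Multiplying both sides by 8: x ≡ 8·31 = 248 ≡ 70 (mod 89).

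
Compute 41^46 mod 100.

41

By repeated squaring mod 100: 41^1≡41, 41^2≡81, 41^4≡61, 41^8≡21, 41^16≡41, 41^32≡81.
46 = 2 + 4 + 8 + 32, so 41^46 ≡ 81·61·21·81 ≡ 41 (mod 100).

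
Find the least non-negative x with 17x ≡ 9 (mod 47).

The inverse of 17 mod 47 is 36 (since 17·36 = 612 ≡ 1).
So x ≡ 36·9 = 324 ≡ 42 (mod 47).

42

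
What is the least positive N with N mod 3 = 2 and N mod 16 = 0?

Since 16·1 ≡ 1 (mod 3), take x = 0 + 16·((2−0)·1 mod 3) = 0 + 16·2 = 32.
Check: 32 mod 3 = 2, 32 mod 16 = 0.

32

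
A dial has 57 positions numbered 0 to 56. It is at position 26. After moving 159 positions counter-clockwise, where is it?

38

Dividing 159 by 57 gives quotient 2 and remainder 45.
(26 − 45) mod 57 = 38.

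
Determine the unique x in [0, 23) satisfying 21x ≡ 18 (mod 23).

14

The inverse of 21 mod 23 is 11 (since 21·11 = 231 ≡ 1).
So x ≡ 11·18 = 198 ≡ 14 (mod 23).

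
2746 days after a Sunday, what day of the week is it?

2746 − 392·7 = 2, so 2746 ≡ 2 (mod 7).
Sunday + 2 days → Tuesday.

Tuesday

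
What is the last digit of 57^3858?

The units digit of 57^n cycles with period 4: 7, 9, 3, 1, …
3858 leaves remainder 2 on division by 4, so 57^3858 ends in 9.

9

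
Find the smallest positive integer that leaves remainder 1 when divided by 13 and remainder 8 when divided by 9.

x ≡ 8 (mod 9) gives x ∈ {8, 17, 26, 35, 44, 53}.
The first of these with x mod 13 = 1 is 53.

53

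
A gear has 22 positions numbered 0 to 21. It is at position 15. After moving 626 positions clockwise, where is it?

3

626 − 28·22 = 10, so 626 ≡ 10 (mod 22).
(15 + 10) mod 22 = 3.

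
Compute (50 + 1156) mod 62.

28

Dividing 1156 by 62 gives quotient 18 and remainder 40.
(50 + 40) mod 62 = 28.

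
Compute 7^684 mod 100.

Successive squares of 7 mod 100: 7^1≡7, 7^2≡49, 7^4≡1, 7^8≡1, 7^16≡1, 7^32≡1, 7^64≡1, 7^128≡1, 7^256≡1, 7^512≡1.
684 = 4 + 8 + 32 + 128 + 512, so 7^684 ≡ 1·1·1·1·1 ≡ 1 (mod 100).

1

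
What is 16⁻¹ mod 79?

16·5 = 80 = 1·79 + 1, so 16⁻¹ ≡ 5 (mod 79).

5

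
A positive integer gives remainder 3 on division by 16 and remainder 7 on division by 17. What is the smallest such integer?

x ≡ 3 (mod 16) gives x ∈ {3, 19, 35, 51, 67, 83, 99, 115, …}.
The first of these with x mod 17 = 7 is 211.

211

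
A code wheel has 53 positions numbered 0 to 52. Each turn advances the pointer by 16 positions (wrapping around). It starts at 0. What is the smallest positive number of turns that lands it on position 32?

2

16⁻¹ ≡ 10 (mod 53) because 16·10 = 160 = 3·53 + 1.
So x ≡ 10·32 = 320 ≡ 2 (mod 53).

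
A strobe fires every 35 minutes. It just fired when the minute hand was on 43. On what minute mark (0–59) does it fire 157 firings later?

18

157·35 = 5495.
5495 − 91·60 = 35, so 5495 ≡ 35 (mod 60).
(43 + 35) mod 60 = 18.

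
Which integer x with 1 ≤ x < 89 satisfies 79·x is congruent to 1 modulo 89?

79·80 = 6320 = 71·89 + 1, so 79⁻¹ ≡ 80 (mod 89).

80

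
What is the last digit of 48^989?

The units digit of 48^n cycles with period 4: 8, 4, 2, 6, …
989 mod 4 = 1, so the last digit matches 8^1 = 8.

8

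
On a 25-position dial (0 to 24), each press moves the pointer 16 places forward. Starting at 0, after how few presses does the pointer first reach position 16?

16⁻¹ ≡ 11 (mod 25) because 16·11 = 176 = 7·25 + 1.
So x ≡ 11·16 = 176 ≡ 1 (mod 25).
Check: 16·1 = 16 = 0·25 + 16.

1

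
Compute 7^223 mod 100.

43

Square-and-reduce mod 100: 7^1≡7, 7^2≡49, 7^4≡1, 7^8≡1, 7^16≡1, 7^32≡1, 7^64≡1, 7^128≡1.
Since 223 = 1 + 2 + 4 + 8 + 16 + 64 + 128 in binary, 7^223 ≡ 7·49·1·1·1·1·1 ≡ 43 (mod 100).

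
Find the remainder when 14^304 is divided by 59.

Square-and-reduce mod 59: 14^1≡14, 14^2≡19, 14^4≡7, 14^8≡49, 14^16≡41, 14^32≡29, 14^64≡15, 14^128≡48, 14^256≡3.
Since 304 = 16 + 32 + 256 in binary, 14^304 ≡ 41·29·3 ≡ 27 (mod 59).

27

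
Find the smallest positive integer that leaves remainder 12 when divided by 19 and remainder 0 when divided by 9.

126

x ≡ 0 (mod 9) gives x ∈ {0, 9, 18, 27, 36, 45, 54, 63, …}.
The first of these with x mod 19 = 12 is 126.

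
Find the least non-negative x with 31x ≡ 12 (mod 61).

24

31⁻¹ ≡ 2 (mod 61) because 31·2 = 62 = 1·61 + 1.
So x ≡ 2·12 = 24 ≡ 24 (mod 61).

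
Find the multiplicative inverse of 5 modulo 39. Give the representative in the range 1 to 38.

5·8 = 40 = 1·39 + 1, so 5⁻¹ ≡ 8 (mod 39).

8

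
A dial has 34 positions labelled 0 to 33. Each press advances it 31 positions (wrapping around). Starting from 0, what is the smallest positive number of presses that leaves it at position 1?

11

34 = 1·31 + 3
31 = 10·3 + 1
3 = 3·1 + 0
Back-substituting gives 31·11 ≡ 1 (mod 34).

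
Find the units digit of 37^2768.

The units digit of 37^n cycles with period 4: 7, 9, 3, 1, …
2768 mod 4 = 0, so the last digit matches 7^4 = 1.

1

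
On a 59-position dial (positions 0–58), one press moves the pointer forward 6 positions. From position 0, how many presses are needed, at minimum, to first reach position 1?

6·10 = 60 = 1·59 + 1, so 6⁻¹ ≡ 10 (mod 59).

10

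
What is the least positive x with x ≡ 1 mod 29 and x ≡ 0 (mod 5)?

30

Since 5·6 ≡ 1 (mod 29), take x = 0 + 5·((1−0)·6 mod 29) = 0 + 5·6 = 30.
Check: 30 mod 29 = 1, 30 mod 5 = 0.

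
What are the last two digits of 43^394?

Square-and-reduce mod 100: 43^1≡43, 43^2≡49, 43^4≡1, 43^8≡1, 43^16≡1, 43^32≡1, 43^64≡1, 43^128≡1, 43^256≡1.
394 = 2 + 8 + 128 + 256, so 43^394 ≡ 49·1·1·1 ≡ 49 (mod 100).

49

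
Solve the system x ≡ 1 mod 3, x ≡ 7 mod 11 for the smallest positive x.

Since 11·2 ≡ 1 (mod 3), take x = 7 + 11·((1−7)·2 mod 3) = 7 + 11·0 = 7.
Check: 7 mod 3 = 1, 7 mod 11 = 7.

7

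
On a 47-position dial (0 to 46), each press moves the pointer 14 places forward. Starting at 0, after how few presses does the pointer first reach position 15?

The inverse of 14 mod 47 is 37 (since 14·37 = 518 ≡ 1).
So x ≡ 37·15 = 555 ≡ 38 (mod 47).
Check: 14·38 = 532 = 11·47 + 15.

38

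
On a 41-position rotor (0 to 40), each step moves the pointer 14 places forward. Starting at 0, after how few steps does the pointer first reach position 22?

14⁻¹ ≡ 3 (mod 41) because 14·3 = 42 = 1·41 + 1.
Multiplying both sides by 3: x ≡ 3·22 = 66 ≡ 25 (mod 41).

25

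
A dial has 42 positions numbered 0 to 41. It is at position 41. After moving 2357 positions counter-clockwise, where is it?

Dividing 2357 by 42 gives quotient 56 and remainder 5.
(41 − 5) mod 42 = 36.

36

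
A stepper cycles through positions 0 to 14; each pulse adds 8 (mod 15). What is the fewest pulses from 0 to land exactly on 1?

2

15 = 1·8 + 7
8 = 1·7 + 1
7 = 7·1 + 0
Back-substituting gives 8·2 ≡ 1 (mod 15).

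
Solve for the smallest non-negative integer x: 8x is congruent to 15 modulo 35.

15

8⁻¹ ≡ 22 (mod 35) because 8·22 = 176 = 5·35 + 1.
So x ≡ 22·15 = 330 ≡ 15 (mod 35).
Check: 8·15 = 120 = 3·35 + 15.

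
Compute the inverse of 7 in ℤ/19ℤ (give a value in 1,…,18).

11

7·11 = 77 = 4·19 + 1, so 7⁻¹ ≡ 11 (mod 19).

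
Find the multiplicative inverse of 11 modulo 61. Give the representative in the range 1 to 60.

50

61 = 5·11 + 6
11 = 1·6 + 5
6 = 1·5 + 1
5 = 5·1 + 0
Back-substituting gives 11·50 ≡ 1 (mod 61).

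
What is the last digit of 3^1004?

1

The units digit of 3^n cycles with period 4: 3, 9, 7, 1, …
1004 leaves remainder 0 on division by 4, so 3^1004 ends in 1.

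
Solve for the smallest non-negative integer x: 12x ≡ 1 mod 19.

8

The inverse of 12 mod 19 is 8 (since 12·8 = 96 ≡ 1).
Multiplying both sides by 8: x ≡ 8·1 = 8 ≡ 8 (mod 19).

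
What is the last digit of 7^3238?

9

Powers of 7 mod 10 repeat with period 4: 7, 9, 3, 1.
3238 leaves remainder 2 on division by 4, so 7^3238 ends in 9.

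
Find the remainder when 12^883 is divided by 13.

12

Successive squares of 12 mod 13: 12^1≡12, 12^2≡1, 12^4≡1, 12^8≡1, 12^16≡1, 12^32≡1, 12^64≡1, 12^128≡1, 12^256≡1, 12^512≡1.
Since 883 = 1 + 2 + 16 + 32 + 64 + 256 + 512 in binary, 12^883 ≡ 12·1·1·1·1·1·1 ≡ 12 (mod 13).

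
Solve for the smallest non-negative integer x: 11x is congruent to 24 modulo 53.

The inverse of 11 mod 53 is 29 (since 11·29 = 319 ≡ 1).
Multiplying both sides by 29: x ≡ 29·24 = 696 ≡ 7 (mod 53).

7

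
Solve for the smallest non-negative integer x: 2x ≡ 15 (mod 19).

17

2⁻¹ ≡ 10 (mod 19) because 2·10 = 20 = 1·19 + 1.
Multiplying both sides by 10: x ≡ 10·15 = 150 ≡ 17 (mod 19).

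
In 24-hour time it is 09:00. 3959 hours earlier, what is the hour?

10

3959 − 164·24 = 23, so 3959 ≡ 23 (mod 24).
(9 − 23) mod 24 = 10.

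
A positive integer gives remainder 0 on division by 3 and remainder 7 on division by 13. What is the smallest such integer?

33

x ≡ 0 (mod 3) gives x ∈ {0, 3, 6, 9, 12, 15, 18, 21, …}.
The first of these with x mod 13 = 7 is 33.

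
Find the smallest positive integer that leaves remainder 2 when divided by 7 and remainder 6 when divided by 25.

x ≡ 2 (mod 7) gives x ∈ {2, 9, 16, 23, 30, 37, 44, 51, …}.
The first of these with x mod 25 = 6 is 156.

156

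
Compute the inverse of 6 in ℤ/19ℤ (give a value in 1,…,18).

16

6·16 = 96 = 5·19 + 1, so 6⁻¹ ≡ 16 (mod 19).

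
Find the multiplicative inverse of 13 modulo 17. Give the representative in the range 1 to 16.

13·4 = 52 = 3·17 + 1, so 13⁻¹ ≡ 4 (mod 17).

4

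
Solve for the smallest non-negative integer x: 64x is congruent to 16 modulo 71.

64⁻¹ ≡ 10 (mod 71) because 64·10 = 640 = 9·71 + 1.
So x ≡ 10·16 = 160 ≡ 18 (mod 71).
Check: 64·18 = 1152 = 16·71 + 16.

18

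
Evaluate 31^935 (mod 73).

33

Square-and-reduce mod 73: 31^1≡31, 31^2≡12, 31^4≡71, 31^8≡4, 31^16≡16, 31^32≡37, 31^64≡55, 31^128≡32, 31^256≡2, 31^512≡4.
935 = 1 + 2 + 4 + 32 + 128 + 256 + 512, so 31^935 ≡ 31·12·71·37·32·2·4 ≡ 33 (mod 73).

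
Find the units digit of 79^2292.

1

Last digits of 9^n: 9, 1 (period 2).
2292 leaves remainder 0 on division by 2, so 79^2292 ends in 1.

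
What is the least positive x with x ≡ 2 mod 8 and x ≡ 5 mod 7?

x ≡ 5 (mod 7) gives x ∈ {5, 12, 19, 26}.
The first of these with x mod 8 = 2 is 26.

26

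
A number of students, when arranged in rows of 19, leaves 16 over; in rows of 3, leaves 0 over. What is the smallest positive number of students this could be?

x ≡ 0 (mod 3) gives x ∈ {0, 3, 6, 9, 12, 15, 18, 21, …}.
The first of these with x mod 19 = 16 is 54.

54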